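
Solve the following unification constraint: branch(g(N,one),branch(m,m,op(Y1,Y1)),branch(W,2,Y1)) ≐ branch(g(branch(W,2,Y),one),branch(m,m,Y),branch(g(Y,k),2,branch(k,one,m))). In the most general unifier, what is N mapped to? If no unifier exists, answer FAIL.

Decompose branch/3: g(N,one) ≐ g(branch(W,2,Y),one),  branch(m,m,op(Y1,Y1)) ≐ branch(m,m,Y),  branch(W,2,Y1) ≐ branch(g(Y,k),2,branch(k,one,m)).
Decompose g/2: N ≐ branch(W,2,Y),  one ≐ one.
Bind N := branch(W,2,Y); no other remaining equation mentions N.
Delete trivial equation one ≐ one.
Decompose branch/3: m ≐ m,  m ≐ m,  op(Y1,Y1) ≐ Y.
Delete trivial equation m ≐ m.
Delete trivial equation m ≐ m.
Bind Y := op(Y1,Y1); substituting into the remaining equation gives: branch(W,2,Y1) ≐ branch(g(op(Y1,Y1),k),2,branch(k,one,m)). Substituting into the earlier binding gives N := branch(W,2,op(Y1,Y1)).
Decompose branch/3: W ≐ g(op(Y1,Y1),k),  2 ≐ 2,  Y1 ≐ branch(k,one,m).
Bind W := g(op(Y1,Y1),k); no other remaining equation mentions W. Substituting into the earlier binding gives N := branch(g(op(Y1,Y1),k),2,op(Y1,Y1)).
Delete trivial equation 2 ≐ 2.
Bind Y1 := branch(k,one,m). Substituting into the earlier bindings gives N := branch(g(op(branch(k,one,m),branch(k,one,m)),k),2,op(branch(k,one,m),branch(k,one,m))), Y := op(branch(k,one,m),branch(k,one,m)), W := g(op(branch(k,one,m),branch(k,one,m)),k).
MGU = { N ↦ branch(g(op(branch(k,one,m),branch(k,one,m)),k),2,op(branch(k,one,m),branch(k,one,m))), Y ↦ op(branch(k,one,m),branch(k,one,m)), W ↦ g(op(branch(k,one,m),branch(k,one,m)),k), Y1 ↦ branch(k,one,m) }, so N ↦ branch(g(op(branch(k,one,m),branch(k,one,m)),k),2,op(branch(k,one,m),branch(k,one,m))).

branch(g(op(branch(k,one,m),branch(k,one,m)),k),2,op(branch(k,one,m),branch(k,one,m)))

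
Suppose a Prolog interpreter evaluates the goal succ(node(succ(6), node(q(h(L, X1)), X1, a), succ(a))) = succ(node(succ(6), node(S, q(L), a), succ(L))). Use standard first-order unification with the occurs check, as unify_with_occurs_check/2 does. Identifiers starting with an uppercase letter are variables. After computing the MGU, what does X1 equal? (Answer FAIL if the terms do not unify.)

Decompose succ/1: node(succ(6), node(q(h(L, X1)), X1, a), succ(a)) = node(succ(6), node(S, q(L), a), succ(L)).
Decompose node/3: succ(6) = succ(6),  node(q(h(L, X1)), X1, a) = node(S, q(L), a),  succ(a) = succ(L).
Delete trivial equation succ(6) = succ(6).
Decompose node/3: q(h(L, X1)) = S,  X1 = q(L),  a = a.
Bind S := q(h(L, X1)); no other remaining equation mentions S.
Bind X1 := q(L); no other remaining equation mentions X1. Substituting into the earlier binding gives S := q(h(L, q(L))).
Delete trivial equation a = a.
Decompose succ/1: a = L.
Bind L := a. Substituting into the earlier bindings gives S := q(h(a, q(a))), X1 := q(a).
MGU = { S ↦ q(h(a, q(a))), X1 ↦ q(a), L ↦ a }, so X1 ↦ q(a).

q(a)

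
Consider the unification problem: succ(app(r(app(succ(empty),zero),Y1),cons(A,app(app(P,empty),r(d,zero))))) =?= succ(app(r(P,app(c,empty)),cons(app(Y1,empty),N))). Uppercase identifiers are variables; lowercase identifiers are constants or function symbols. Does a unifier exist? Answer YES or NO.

Decompose succ/1: app(r(app(succ(empty),zero),Y1),cons(A,app(app(P,empty),r(d,zero)))) =?= app(r(P,app(c,empty)),cons(app(Y1,empty),N)).
Decompose app/2: r(app(succ(empty),zero),Y1) =?= r(P,app(c,empty)),  cons(A,app(app(P,empty),r(d,zero))) =?= cons(app(Y1,empty),N).
Decompose r/2: app(succ(empty),zero) =?= P,  Y1 =?= app(c,empty).
Bind P := app(succ(empty),zero); substituting into the one remaining equation that mentions P gives: cons(A,app(app(app(succ(empty),zero),empty),r(d,zero))) =?= cons(app(Y1,empty),N).
Bind Y1 := app(c,empty); substituting into the remaining equation gives: cons(A,app(app(app(succ(empty),zero),empty),r(d,zero))) =?= cons(app(app(c,empty),empty),N).
Decompose cons/2: A =?= app(app(c,empty),empty),  app(app(app(succ(empty),zero),empty),r(d,zero)) =?= N.
Bind A := app(app(c,empty),empty); no other remaining equation mentions A.
Bind N := app(app(app(succ(empty),zero),empty),r(d,zero)).
No equations remain and no clash or occurs-check failure arose, so a unifier exists.

YES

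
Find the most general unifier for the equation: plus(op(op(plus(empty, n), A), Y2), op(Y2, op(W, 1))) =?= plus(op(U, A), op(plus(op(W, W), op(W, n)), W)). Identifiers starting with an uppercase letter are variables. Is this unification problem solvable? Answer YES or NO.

NO

Decompose plus/2: op(op(plus(empty, n), A), Y2) =?= op(U, A),  op(Y2, op(W, 1)) =?= op(plus(op(W, W), op(W, n)), W).
Decompose op/2: op(plus(empty, n), A) =?= U,  Y2 =?= A.
Bind U := op(plus(empty, n), A); no other remaining equation mentions U.
Bind Y2 := A; substituting into the remaining equation gives: op(A, op(W, 1)) =?= op(plus(op(W, W), op(W, n)), W).
Decompose op/2: A =?= plus(op(W, W), op(W, n)),  op(W, 1) =?= W.
Bind A := plus(op(W, W), op(W, n)); no other remaining equation mentions A. Substituting into the earlier bindings gives U := op(plus(empty, n), plus(op(W, W), op(W, n))), Y2 := plus(op(W, W), op(W, n)).
Occurs check fails: W occurs in op(W, 1); the equation W =?= op(W, 1) has no finite solution.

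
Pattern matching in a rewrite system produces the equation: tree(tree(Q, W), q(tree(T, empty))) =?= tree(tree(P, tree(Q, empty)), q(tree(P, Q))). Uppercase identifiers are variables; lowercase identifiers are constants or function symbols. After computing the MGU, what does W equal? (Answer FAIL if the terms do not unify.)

Decompose tree/2: tree(Q, W) =?= tree(P, tree(Q, empty)),  q(tree(T, empty)) =?= q(tree(P, Q)).
Decompose tree/2: Q =?= P,  W =?= tree(Q, empty).
Bind Q := P; substituting into the remaining equations gives: W =?= tree(P, empty),  q(tree(T, empty)) =?= q(tree(P, P)).
Bind W := tree(P, empty); no other remaining equation mentions W.
Decompose q/1: tree(T, empty) =?= tree(P, P).
Decompose tree/2: T =?= P,  empty =?= P.
Bind T := P; no other remaining equation mentions T.
Bind P := empty. Substituting into the earlier bindings gives Q := empty, W := tree(empty, empty), T := empty.
MGU = { Q -> empty, W -> tree(empty, empty), T -> empty, P -> empty }, so W -> tree(empty, empty).

tree(empty, empty)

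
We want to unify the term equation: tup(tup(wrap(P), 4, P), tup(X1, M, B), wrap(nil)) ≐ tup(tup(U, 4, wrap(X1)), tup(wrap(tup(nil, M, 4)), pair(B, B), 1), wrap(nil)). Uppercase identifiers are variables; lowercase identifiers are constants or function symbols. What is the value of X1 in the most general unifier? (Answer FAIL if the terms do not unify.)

Decompose tup/3: tup(wrap(P), 4, P) ≐ tup(U, 4, wrap(X1)),  tup(X1, M, B) ≐ tup(wrap(tup(nil, M, 4)), pair(B, B), 1),  wrap(nil) ≐ wrap(nil).
Decompose tup/3: wrap(P) ≐ U,  4 ≐ 4,  P ≐ wrap(X1).
Bind U := wrap(P); no other remaining equation mentions U.
Delete trivial equation 4 ≐ 4.
Bind P := wrap(X1); no other remaining equation mentions P. Substituting into the earlier binding gives U := wrap(wrap(X1)).
Decompose tup/3: X1 ≐ wrap(tup(nil, M, 4)),  M ≐ pair(B, B),  B ≐ 1.
Bind X1 := wrap(tup(nil, M, 4)); no other remaining equation mentions X1. Substituting into the earlier bindings gives U := wrap(wrap(wrap(tup(nil, M, 4)))), P := wrap(wrap(tup(nil, M, 4))).
Bind M := pair(B, B); no other remaining equation mentions M. Substituting into the earlier bindings gives U := wrap(wrap(wrap(tup(nil, pair(B, B), 4)))), P := wrap(wrap(tup(nil, pair(B, B), 4))), X1 := wrap(tup(nil, pair(B, B), 4)).
Bind B := 1; no other remaining equation mentions B. Substituting into the earlier bindings gives U := wrap(wrap(wrap(tup(nil, pair(1, 1), 4)))), P := wrap(wrap(tup(nil, pair(1, 1), 4))), X1 := wrap(tup(nil, pair(1, 1), 4)), M := pair(1, 1).
Delete trivial equation wrap(nil) ≐ wrap(nil).
MGU = { U ↦ wrap(wrap(wrap(tup(nil, pair(1, 1), 4)))), P ↦ wrap(wrap(tup(nil, pair(1, 1), 4))), X1 ↦ wrap(tup(nil, pair(1, 1), 4)), M ↦ pair(1, 1), B ↦ 1 }, so X1 ↦ wrap(tup(nil, pair(1, 1), 4)).

wrap(tup(nil, pair(1, 1), 4))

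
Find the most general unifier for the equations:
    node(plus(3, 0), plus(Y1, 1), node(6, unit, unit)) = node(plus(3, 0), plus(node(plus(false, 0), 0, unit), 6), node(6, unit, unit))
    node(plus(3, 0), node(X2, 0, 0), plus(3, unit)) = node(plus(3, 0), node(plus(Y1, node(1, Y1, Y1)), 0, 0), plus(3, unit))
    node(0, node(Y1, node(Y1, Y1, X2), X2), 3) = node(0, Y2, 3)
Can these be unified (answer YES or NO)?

Decompose node/3: plus(3, 0) = plus(3, 0),  plus(Y1, 1) = plus(node(plus(false, 0), 0, unit), 6),  node(6, unit, unit) = node(6, unit, unit).
Delete trivial equation plus(3, 0) = plus(3, 0).
Decompose plus/2: Y1 = node(plus(false, 0), 0, unit),  1 = 6.
Bind Y1 := node(plus(false, 0), 0, unit); substituting into the 2 remaining equations that mention Y1 gives: node(plus(3, 0), node(X2, 0, 0), plus(3, unit)) = node(plus(3, 0), node(plus(node(plus(false, 0), 0, unit), node(1, node(plus(false, 0), 0, unit), node(plus(false, 0), 0, unit))), 0, 0), plus(3, unit)),  node(0, node(node(plus(false, 0), 0, unit), node(node(plus(false, 0), 0, unit), node(plus(false, 0), 0, unit), X2), X2), 3) = node(0, Y2, 3).
Clash: constants 1 and 6 differ; no unifier exists.

NO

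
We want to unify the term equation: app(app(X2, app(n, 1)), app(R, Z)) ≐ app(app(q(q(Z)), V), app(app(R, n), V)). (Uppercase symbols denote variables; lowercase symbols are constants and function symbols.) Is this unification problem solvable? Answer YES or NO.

Decompose app/2: app(X2, app(n, 1)) ≐ app(q(q(Z)), V),  app(R, Z) ≐ app(app(R, n), V).
Decompose app/2: X2 ≐ q(q(Z)),  app(n, 1) ≐ V.
Bind X2 := q(q(Z)); no other remaining equation mentions X2.
Bind V := app(n, 1); substituting into the remaining equation gives: app(R, Z) ≐ app(app(R, n), app(n, 1)).
Decompose app/2: R ≐ app(R, n),  Z ≐ app(n, 1).
Occurs check fails: R occurs in app(R, n); the equation R ≐ app(R, n) has no finite solution.

NO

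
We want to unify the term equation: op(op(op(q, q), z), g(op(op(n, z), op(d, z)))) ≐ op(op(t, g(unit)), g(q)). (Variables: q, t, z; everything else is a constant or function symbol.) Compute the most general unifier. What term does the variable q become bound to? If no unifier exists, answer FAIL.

op(op(n, g(unit)), op(d, g(unit)))

Decompose op/2: op(op(q, q), z) ≐ op(t, g(unit)),  g(op(op(n, z), op(d, z))) ≐ g(q).
Decompose op/2: op(q, q) ≐ t,  z ≐ g(unit).
Bind t := op(q, q); no other remaining equation mentions t.
Bind z := g(unit); substituting into the remaining equation gives: g(op(op(n, g(unit)), op(d, g(unit)))) ≐ g(q).
Decompose g/1: op(op(n, g(unit)), op(d, g(unit))) ≐ q.
Bind q := op(op(n, g(unit)), op(d, g(unit))). Substituting into the earlier binding gives t := op(op(op(n, g(unit)), op(d, g(unit))), op(op(n, g(unit)), op(d, g(unit)))).
MGU = { t := op(op(op(n, g(unit)), op(d, g(unit))), op(op(n, g(unit)), op(d, g(unit)))), z := g(unit), q := op(op(n, g(unit)), op(d, g(unit))) }, so q := op(op(n, g(unit)), op(d, g(unit))).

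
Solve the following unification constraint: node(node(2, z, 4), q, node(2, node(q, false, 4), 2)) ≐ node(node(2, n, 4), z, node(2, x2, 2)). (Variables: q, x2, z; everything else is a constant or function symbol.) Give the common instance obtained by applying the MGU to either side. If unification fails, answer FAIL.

node(node(2, n, 4), n, node(2, node(n, false, 4), 2))

Decompose node/3: node(2, z, 4) ≐ node(2, n, 4),  q ≐ z,  node(2, node(q, false, 4), 2) ≐ node(2, x2, 2).
Decompose node/3: 2 ≐ 2,  z ≐ n,  4 ≐ 4.
Delete trivial equation 2 ≐ 2.
Bind z := n; substituting into the one remaining equation that mentions z gives: q ≐ n.
Delete trivial equation 4 ≐ 4.
Bind q := n; substituting into the remaining equation gives: node(2, node(n, false, 4), 2) ≐ node(2, x2, 2).
Decompose node/3: 2 ≐ 2,  node(n, false, 4) ≐ x2,  2 ≐ 2.
Delete trivial equation 2 ≐ 2.
Bind x2 := node(n, false, 4); no other remaining equation mentions x2.
Delete trivial equation 2 ≐ 2.
Applying the MGU to either side gives node(node(2, n, 4), n, node(2, node(n, false, 4), 2)).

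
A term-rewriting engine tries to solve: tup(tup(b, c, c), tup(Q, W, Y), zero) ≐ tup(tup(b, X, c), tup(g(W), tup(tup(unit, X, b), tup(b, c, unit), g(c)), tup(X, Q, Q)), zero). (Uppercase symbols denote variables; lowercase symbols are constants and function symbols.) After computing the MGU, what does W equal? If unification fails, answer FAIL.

Decompose tup/3: tup(b, c, c) ≐ tup(b, X, c),  tup(Q, W, Y) ≐ tup(g(W), tup(tup(unit, X, b), tup(b, c, unit), g(c)), tup(X, Q, Q)),  zero ≐ zero.
Decompose tup/3: b ≐ b,  c ≐ X,  c ≐ c.
Delete trivial equation b ≐ b.
Bind X := c; substituting into the one remaining equation that mentions X gives: tup(Q, W, Y) ≐ tup(g(W), tup(tup(unit, c, b), tup(b, c, unit), g(c)), tup(c, Q, Q)).
Delete trivial equation c ≐ c.
Decompose tup/3: Q ≐ g(W),  W ≐ tup(tup(unit, c, b), tup(b, c, unit), g(c)),  Y ≐ tup(c, Q, Q).
Bind Q := g(W); substituting into the one remaining equation that mentions Q gives: Y ≐ tup(c, g(W), g(W)).
Bind W := tup(tup(unit, c, b), tup(b, c, unit), g(c)); substituting into the one remaining equation that mentions W gives: Y ≐ tup(c, g(tup(tup(unit, c, b), tup(b, c, unit), g(c))), g(tup(tup(unit, c, b), tup(b, c, unit), g(c)))). Substituting into the earlier binding gives Q := g(tup(tup(unit, c, b), tup(b, c, unit), g(c))).
Bind Y := tup(c, g(tup(tup(unit, c, b), tup(b, c, unit), g(c))), g(tup(tup(unit, c, b), tup(b, c, unit), g(c)))); no other remaining equation mentions Y.
Delete trivial equation zero ≐ zero.
MGU = { X := c, Q := g(tup(tup(unit, c, b), tup(b, c, unit), g(c))), W := tup(tup(unit, c, b), tup(b, c, unit), g(c)), Y := tup(c, g(tup(tup(unit, c, b), tup(b, c, unit), g(c))), g(tup(tup(unit, c, b), tup(b, c, unit), g(c)))) }, so W := tup(tup(unit, c, b), tup(b, c, unit), g(c)).

tup(tup(unit, c, b), tup(b, c, unit), g(c))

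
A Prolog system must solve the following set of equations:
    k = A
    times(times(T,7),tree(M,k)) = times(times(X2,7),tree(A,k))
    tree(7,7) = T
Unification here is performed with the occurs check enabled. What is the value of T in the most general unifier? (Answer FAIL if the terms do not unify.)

Bind A := k; substituting into the one remaining equation that mentions A gives: times(times(T,7),tree(M,k)) = times(times(X2,7),tree(k,k)).
Decompose times/2: times(T,7) = times(X2,7),  tree(M,k) = tree(k,k).
Decompose times/2: T = X2,  7 = 7.
Bind T := X2; substituting into the one remaining equation that mentions T gives: tree(7,7) = X2.
Delete trivial equation 7 = 7.
Decompose tree/2: M = k,  k = k.
Bind M := k; no other remaining equation mentions M.
Delete trivial equation k = k.
Bind X2 := tree(7,7). Substituting into the earlier binding gives T := tree(7,7).
MGU = { A = k, T = tree(7,7), M = k, X2 = tree(7,7) }, so T = tree(7,7).

tree(7,7)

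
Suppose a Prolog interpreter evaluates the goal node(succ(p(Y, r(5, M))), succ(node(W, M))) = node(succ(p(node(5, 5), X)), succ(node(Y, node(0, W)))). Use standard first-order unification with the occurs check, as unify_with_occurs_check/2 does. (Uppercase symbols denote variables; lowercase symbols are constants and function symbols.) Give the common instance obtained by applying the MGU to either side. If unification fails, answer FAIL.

Decompose node/2: succ(p(Y, r(5, M))) = succ(p(node(5, 5), X)),  succ(node(W, M)) = succ(node(Y, node(0, W))).
Decompose succ/1: p(Y, r(5, M)) = p(node(5, 5), X).
Decompose p/2: Y = node(5, 5),  r(5, M) = X.
Bind Y := node(5, 5); substituting into the one remaining equation that mentions Y gives: succ(node(W, M)) = succ(node(node(5, 5), node(0, W))).
Bind X := r(5, M); no other remaining equation mentions X.
Decompose succ/1: node(W, M) = node(node(5, 5), node(0, W)).
Decompose node/2: W = node(5, 5),  M = node(0, W).
Bind W := node(5, 5); substituting into the remaining equation gives: M = node(0, node(5, 5)).
Bind M := node(0, node(5, 5)). Substituting into the earlier binding gives X := r(5, node(0, node(5, 5))).
Applying the MGU to either side gives node(succ(p(node(5, 5), r(5, node(0, node(5, 5))))), succ(node(node(5, 5), node(0, node(5, 5))))).

node(succ(p(node(5, 5), r(5, node(0, node(5, 5))))), succ(node(node(5, 5), node(0, node(5, 5)))))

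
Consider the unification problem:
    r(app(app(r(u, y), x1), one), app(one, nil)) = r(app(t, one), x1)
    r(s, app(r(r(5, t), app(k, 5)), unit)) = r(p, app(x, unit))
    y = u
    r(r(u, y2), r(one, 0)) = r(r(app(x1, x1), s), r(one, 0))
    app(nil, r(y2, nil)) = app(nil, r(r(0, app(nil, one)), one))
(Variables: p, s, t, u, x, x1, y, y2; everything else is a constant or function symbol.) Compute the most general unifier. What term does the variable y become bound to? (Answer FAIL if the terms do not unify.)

Decompose r/2: app(app(r(u, y), x1), one) = app(t, one),  app(one, nil) = x1.
Decompose app/2: app(r(u, y), x1) = t,  one = one.
Bind t := app(r(u, y), x1); substituting into the one remaining equation that mentions t gives: r(s, app(r(r(5, app(r(u, y), x1)), app(k, 5)), unit)) = r(p, app(x, unit)).
Delete trivial equation one = one.
Bind x1 := app(one, nil); substituting into the 2 remaining equations that mention x1 gives: r(s, app(r(r(5, app(r(u, y), app(one, nil))), app(k, 5)), unit)) = r(p, app(x, unit)),  r(r(u, y2), r(one, 0)) = r(r(app(app(one, nil), app(one, nil)), s), r(one, 0)). Substituting into the earlier binding gives t := app(r(u, y), app(one, nil)).
Decompose r/2: s = p,  app(r(r(5, app(r(u, y), app(one, nil))), app(k, 5)), unit) = app(x, unit).
Bind s := p; substituting into the one remaining equation that mentions s gives: r(r(u, y2), r(one, 0)) = r(r(app(app(one, nil), app(one, nil)), p), r(one, 0)).
Decompose app/2: r(r(5, app(r(u, y), app(one, nil))), app(k, 5)) = x,  unit = unit.
Bind x := r(r(5, app(r(u, y), app(one, nil))), app(k, 5)); no other remaining equation mentions x.
Delete trivial equation unit = unit.
Bind y := u; no other remaining equation mentions y. Substituting into the earlier bindings gives t := app(r(u, u), app(one, nil)), x := r(r(5, app(r(u, u), app(one, nil))), app(k, 5)).
Decompose r/2: r(u, y2) = r(app(app(one, nil), app(one, nil)), p),  r(one, 0) = r(one, 0).
Decompose r/2: u = app(app(one, nil), app(one, nil)),  y2 = p.
Bind u := app(app(one, nil), app(one, nil)); no other remaining equation mentions u. Substituting into the earlier bindings gives t := app(r(app(app(one, nil), app(one, nil)), app(app(one, nil), app(one, nil))), app(one, nil)), x := r(r(5, app(r(app(app(one, nil), app(one, nil)), app(app(one, nil), app(one, nil))), app(one, nil))), app(k, 5)), y := app(app(one, nil), app(one, nil)).
Bind y2 := p; substituting into the one remaining equation that mentions y2 gives: app(nil, r(p, nil)) = app(nil, r(r(0, app(nil, one)), one)).
Delete trivial equation r(one, 0) = r(one, 0).
Decompose app/2: nil = nil,  r(p, nil) = r(r(0, app(nil, one)), one).
Delete trivial equation nil = nil.
Decompose r/2: p = r(0, app(nil, one)),  nil = one.
Bind p := r(0, app(nil, one)); no other remaining equation mentions p. Substituting into the earlier bindings gives s := r(0, app(nil, one)), y2 := r(0, app(nil, one)).
Clash: constants nil and one differ; no unifier exists.

FAIL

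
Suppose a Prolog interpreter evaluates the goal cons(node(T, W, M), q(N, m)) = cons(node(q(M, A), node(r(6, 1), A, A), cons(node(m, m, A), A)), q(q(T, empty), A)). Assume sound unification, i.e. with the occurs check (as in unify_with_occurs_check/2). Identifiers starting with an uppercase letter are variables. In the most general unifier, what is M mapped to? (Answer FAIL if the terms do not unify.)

cons(node(m, m, m), m)

Decompose cons/2: node(T, W, M) = node(q(M, A), node(r(6, 1), A, A), cons(node(m, m, A), A)),  q(N, m) = q(q(T, empty), A).
Decompose node/3: T = q(M, A),  W = node(r(6, 1), A, A),  M = cons(node(m, m, A), A).
Bind T := q(M, A); substituting into the one remaining equation that mentions T gives: q(N, m) = q(q(q(M, A), empty), A).
Bind W := node(r(6, 1), A, A); no other remaining equation mentions W.
Bind M := cons(node(m, m, A), A); substituting into the remaining equation gives: q(N, m) = q(q(q(cons(node(m, m, A), A), A), empty), A). Substituting into the earlier binding gives T := q(cons(node(m, m, A), A), A).
Decompose q/2: N = q(q(cons(node(m, m, A), A), A), empty),  m = A.
Bind N := q(q(cons(node(m, m, A), A), A), empty); no other remaining equation mentions N.
Bind A := m. Substituting into the earlier bindings gives T := q(cons(node(m, m, m), m), m), W := node(r(6, 1), m, m), M := cons(node(m, m, m), m), N := q(q(cons(node(m, m, m), m), m), empty).
MGU = { T ↦ q(cons(node(m, m, m), m), m), W ↦ node(r(6, 1), m, m), M ↦ cons(node(m, m, m), m), N ↦ q(q(cons(node(m, m, m), m), m), empty), A ↦ m }, so M ↦ cons(node(m, m, m), m).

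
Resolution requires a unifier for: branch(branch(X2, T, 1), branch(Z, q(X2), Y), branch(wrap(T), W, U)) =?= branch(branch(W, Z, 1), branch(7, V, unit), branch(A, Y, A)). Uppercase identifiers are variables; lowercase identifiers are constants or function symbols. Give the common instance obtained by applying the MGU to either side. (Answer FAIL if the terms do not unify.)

Decompose branch/3: branch(X2, T, 1) =?= branch(W, Z, 1),  branch(Z, q(X2), Y) =?= branch(7, V, unit),  branch(wrap(T), W, U) =?= branch(A, Y, A).
Decompose branch/3: X2 =?= W,  T =?= Z,  1 =?= 1.
Bind X2 := W; substituting into the one remaining equation that mentions X2 gives: branch(Z, q(W), Y) =?= branch(7, V, unit).
Bind T := Z; substituting into the one remaining equation that mentions T gives: branch(wrap(Z), W, U) =?= branch(A, Y, A).
Delete trivial equation 1 =?= 1.
Decompose branch/3: Z =?= 7,  q(W) =?= V,  Y =?= unit.
Bind Z := 7; substituting into the one remaining equation that mentions Z gives: branch(wrap(7), W, U) =?= branch(A, Y, A). Substituting into the earlier binding gives T := 7.
Bind V := q(W); no other remaining equation mentions V.
Bind Y := unit; substituting into the remaining equation gives: branch(wrap(7), W, U) =?= branch(A, unit, A).
Decompose branch/3: wrap(7) =?= A,  W =?= unit,  U =?= A.
Bind A := wrap(7); substituting into the one remaining equation that mentions A gives: U =?= wrap(7).
Bind W := unit; no other remaining equation mentions W. Substituting into the earlier bindings gives X2 := unit, V := q(unit).
Bind U := wrap(7).
Applying the MGU to either side gives branch(branch(unit, 7, 1), branch(7, q(unit), unit), branch(wrap(7), unit, wrap(7))).

branch(branch(unit, 7, 1), branch(7, q(unit), unit), branch(wrap(7), unit, wrap(7)))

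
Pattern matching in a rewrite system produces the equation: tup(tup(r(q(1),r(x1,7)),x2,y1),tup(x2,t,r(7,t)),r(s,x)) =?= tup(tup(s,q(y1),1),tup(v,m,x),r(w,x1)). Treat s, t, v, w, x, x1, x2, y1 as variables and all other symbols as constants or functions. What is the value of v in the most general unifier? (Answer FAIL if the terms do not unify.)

q(1)

Decompose tup/3: tup(r(q(1),r(x1,7)),x2,y1) =?= tup(s,q(y1),1),  tup(x2,t,r(7,t)) =?= tup(v,m,x),  r(s,x) =?= r(w,x1).
Decompose tup/3: r(q(1),r(x1,7)) =?= s,  x2 =?= q(y1),  y1 =?= 1.
Bind s := r(q(1),r(x1,7)); substituting into the one remaining equation that mentions s gives: r(r(q(1),r(x1,7)),x) =?= r(w,x1).
Bind x2 := q(y1); substituting into the one remaining equation that mentions x2 gives: tup(q(y1),t,r(7,t)) =?= tup(v,m,x).
Bind y1 := 1; substituting into the one remaining equation that mentions y1 gives: tup(q(1),t,r(7,t)) =?= tup(v,m,x). Substituting into the earlier binding gives x2 := q(1).
Decompose tup/3: q(1) =?= v,  t =?= m,  r(7,t) =?= x.
Bind v := q(1); no other remaining equation mentions v.
Bind t := m; substituting into the one remaining equation that mentions t gives: r(7,m) =?= x.
Bind x := r(7,m); substituting into the remaining equation gives: r(r(q(1),r(x1,7)),r(7,m)) =?= r(w,x1).
Decompose r/2: r(q(1),r(x1,7)) =?= w,  r(7,m) =?= x1.
Bind w := r(q(1),r(x1,7)); no other remaining equation mentions w.
Bind x1 := r(7,m). Substituting into the earlier bindings gives s := r(q(1),r(r(7,m),7)), w := r(q(1),r(r(7,m),7)).
MGU = { s := r(q(1),r(r(7,m),7)), x2 := q(1), y1 := 1, v := q(1), t := m, x := r(7,m), w := r(q(1),r(r(7,m),7)), x1 := r(7,m) }, so v := q(1).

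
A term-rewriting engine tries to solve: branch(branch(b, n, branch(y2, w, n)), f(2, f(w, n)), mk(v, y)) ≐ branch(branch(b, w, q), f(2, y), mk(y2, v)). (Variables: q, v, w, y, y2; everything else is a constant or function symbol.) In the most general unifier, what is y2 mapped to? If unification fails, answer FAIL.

f(n, n)

Decompose branch/3: branch(b, n, branch(y2, w, n)) ≐ branch(b, w, q),  f(2, f(w, n)) ≐ f(2, y),  mk(v, y) ≐ mk(y2, v).
Decompose branch/3: b ≐ b,  n ≐ w,  branch(y2, w, n) ≐ q.
Delete trivial equation b ≐ b.
Bind w := n; substituting into the 2 remaining equations that mention w gives: branch(y2, n, n) ≐ q,  f(2, f(n, n)) ≐ f(2, y).
Bind q := branch(y2, n, n); no other remaining equation mentions q.
Decompose f/2: 2 ≐ 2,  f(n, n) ≐ y.
Delete trivial equation 2 ≐ 2.
Bind y := f(n, n); substituting into the remaining equation gives: mk(v, f(n, n)) ≐ mk(y2, v).
Decompose mk/2: v ≐ y2,  f(n, n) ≐ v.
Bind v := y2; substituting into the remaining equation gives: f(n, n) ≐ y2.
Bind y2 := f(n, n). Substituting into the earlier bindings gives q := branch(f(n, n), n, n), v := f(n, n).
MGU = { w ↦ n, q ↦ branch(f(n, n), n, n), y ↦ f(n, n), v ↦ f(n, n), y2 ↦ f(n, n) }, so y2 ↦ f(n, n).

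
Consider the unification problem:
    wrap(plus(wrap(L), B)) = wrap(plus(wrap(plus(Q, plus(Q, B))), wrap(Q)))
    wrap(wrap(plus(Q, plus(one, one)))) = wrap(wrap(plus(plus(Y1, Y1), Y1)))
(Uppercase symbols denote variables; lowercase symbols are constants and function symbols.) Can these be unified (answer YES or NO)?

Decompose wrap/1: plus(wrap(L), B) = plus(wrap(plus(Q, plus(Q, B))), wrap(Q)).
Decompose plus/2: wrap(L) = wrap(plus(Q, plus(Q, B))),  B = wrap(Q).
Decompose wrap/1: L = plus(Q, plus(Q, B)).
Bind L := plus(Q, plus(Q, B)); no other remaining equation mentions L.
Bind B := wrap(Q); no other remaining equation mentions B. Substituting into the earlier binding gives L := plus(Q, plus(Q, wrap(Q))).
Decompose wrap/1: wrap(plus(Q, plus(one, one))) = wrap(plus(plus(Y1, Y1), Y1)).
Decompose wrap/1: plus(Q, plus(one, one)) = plus(plus(Y1, Y1), Y1).
Decompose plus/2: Q = plus(Y1, Y1),  plus(one, one) = Y1.
Bind Q := plus(Y1, Y1); no other remaining equation mentions Q. Substituting into the earlier bindings gives L := plus(plus(Y1, Y1), plus(plus(Y1, Y1), wrap(plus(Y1, Y1)))), B := wrap(plus(Y1, Y1)).
Bind Y1 := plus(one, one). Substituting into the earlier bindings gives L := plus(plus(plus(one, one), plus(one, one)), plus(plus(plus(one, one), plus(one, one)), wrap(plus(plus(one, one), plus(one, one))))), B := wrap(plus(plus(one, one), plus(one, one))), Q := plus(plus(one, one), plus(one, one)).
No equations remain and no clash or occurs-check failure arose, so a unifier exists.

YES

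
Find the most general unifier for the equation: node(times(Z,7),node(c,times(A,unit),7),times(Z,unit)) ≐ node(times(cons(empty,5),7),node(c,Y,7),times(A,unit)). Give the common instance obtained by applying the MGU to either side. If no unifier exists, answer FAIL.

Decompose node/3: times(Z,7) ≐ times(cons(empty,5),7),  node(c,times(A,unit),7) ≐ node(c,Y,7),  times(Z,unit) ≐ times(A,unit).
Decompose times/2: Z ≐ cons(empty,5),  7 ≐ 7.
Bind Z := cons(empty,5); substituting into the one remaining equation that mentions Z gives: times(cons(empty,5),unit) ≐ times(A,unit).
Delete trivial equation 7 ≐ 7.
Decompose node/3: c ≐ c,  times(A,unit) ≐ Y,  7 ≐ 7.
Delete trivial equation c ≐ c.
Bind Y := times(A,unit); no other remaining equation mentions Y.
Delete trivial equation 7 ≐ 7.
Decompose times/2: cons(empty,5) ≐ A,  unit ≐ unit.
Bind A := cons(empty,5); no other remaining equation mentions A. Substituting into the earlier binding gives Y := times(cons(empty,5),unit).
Delete trivial equation unit ≐ unit.
Applying the MGU to either side gives node(times(cons(empty,5),7),node(c,times(cons(empty,5),unit),7),times(cons(empty,5),unit)).

node(times(cons(empty,5),7),node(c,times(cons(empty,5),unit),7),times(cons(empty,5),unit))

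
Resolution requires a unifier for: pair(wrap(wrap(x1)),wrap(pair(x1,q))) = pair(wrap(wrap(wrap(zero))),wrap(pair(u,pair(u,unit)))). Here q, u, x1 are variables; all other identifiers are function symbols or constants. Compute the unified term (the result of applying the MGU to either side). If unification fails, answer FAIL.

pair(wrap(wrap(wrap(zero))),wrap(pair(wrap(zero),pair(wrap(zero),unit))))

Decompose pair/2: wrap(wrap(x1)) = wrap(wrap(wrap(zero))),  wrap(pair(x1,q)) = wrap(pair(u,pair(u,unit))).
Decompose wrap/1: wrap(x1) = wrap(wrap(zero)).
Decompose wrap/1: x1 = wrap(zero).
Bind x1 := wrap(zero); substituting into the remaining equation gives: wrap(pair(wrap(zero),q)) = wrap(pair(u,pair(u,unit))).
Decompose wrap/1: pair(wrap(zero),q) = pair(u,pair(u,unit)).
Decompose pair/2: wrap(zero) = u,  q = pair(u,unit).
Bind u := wrap(zero); substituting into the remaining equation gives: q = pair(wrap(zero),unit).
Bind q := pair(wrap(zero),unit).
Applying the MGU to either side gives pair(wrap(wrap(wrap(zero))),wrap(pair(wrap(zero),pair(wrap(zero),unit)))).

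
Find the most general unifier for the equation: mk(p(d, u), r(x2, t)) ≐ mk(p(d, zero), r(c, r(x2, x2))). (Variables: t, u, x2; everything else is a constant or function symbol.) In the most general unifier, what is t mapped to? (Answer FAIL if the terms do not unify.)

Decompose mk/2: p(d, u) ≐ p(d, zero),  r(x2, t) ≐ r(c, r(x2, x2)).
Decompose p/2: d ≐ d,  u ≐ zero.
Delete trivial equation d ≐ d.
Bind u := zero; no other remaining equation mentions u.
Decompose r/2: x2 ≐ c,  t ≐ r(x2, x2).
Bind x2 := c; substituting into the remaining equation gives: t ≐ r(c, c).
Bind t := r(c, c).
MGU = { u ↦ zero, x2 ↦ c, t ↦ r(c, c) }, so t ↦ r(c, c).

r(c, c)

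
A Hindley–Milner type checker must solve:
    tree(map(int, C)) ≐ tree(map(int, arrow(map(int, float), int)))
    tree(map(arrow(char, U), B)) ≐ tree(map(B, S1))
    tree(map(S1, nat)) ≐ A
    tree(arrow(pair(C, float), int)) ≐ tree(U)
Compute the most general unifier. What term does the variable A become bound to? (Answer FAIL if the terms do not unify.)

Decompose tree/1: map(int, C) ≐ map(int, arrow(map(int, float), int)).
Decompose map/2: int ≐ int,  C ≐ arrow(map(int, float), int).
Delete trivial equation int ≐ int.
Bind C := arrow(map(int, float), int); substituting into the one remaining equation that mentions C gives: tree(arrow(pair(arrow(map(int, float), int), float), int)) ≐ tree(U).
Decompose tree/1: map(arrow(char, U), B) ≐ map(B, S1).
Decompose map/2: arrow(char, U) ≐ B,  B ≐ S1.
Bind B := arrow(char, U); substituting into the one remaining equation that mentions B gives: arrow(char, U) ≐ S1.
Bind S1 := arrow(char, U); substituting into the one remaining equation that mentions S1 gives: tree(map(arrow(char, U), nat)) ≐ A.
Bind A := tree(map(arrow(char, U), nat)); no other remaining equation mentions A.
Decompose tree/1: arrow(pair(arrow(map(int, float), int), float), int) ≐ U.
Bind U := arrow(pair(arrow(map(int, float), int), float), int). Substituting into the earlier bindings gives B := arrow(char, arrow(pair(arrow(map(int, float), int), float), int)), S1 := arrow(char, arrow(pair(arrow(map(int, float), int), float), int)), A := tree(map(arrow(char, arrow(pair(arrow(map(int, float), int), float), int)), nat)).
MGU = { C -> arrow(map(int, float), int), B -> arrow(char, arrow(pair(arrow(map(int, float), int), float), int)), S1 -> arrow(char, arrow(pair(arrow(map(int, float), int), float), int)), A -> tree(map(arrow(char, arrow(pair(arrow(map(int, float), int), float), int)), nat)), U -> arrow(pair(arrow(map(int, float), int), float), int) }, so A -> tree(map(arrow(char, arrow(pair(arrow(map(int, float), int), float), int)), nat)).

tree(map(arrow(char, arrow(pair(arrow(map(int, float), int), float), int)), nat))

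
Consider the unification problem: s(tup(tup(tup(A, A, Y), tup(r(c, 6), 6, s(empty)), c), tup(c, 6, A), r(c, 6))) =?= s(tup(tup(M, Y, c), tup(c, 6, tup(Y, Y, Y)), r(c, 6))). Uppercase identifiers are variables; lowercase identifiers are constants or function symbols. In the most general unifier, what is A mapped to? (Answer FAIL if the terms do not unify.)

tup(tup(r(c, 6), 6, s(empty)), tup(r(c, 6), 6, s(empty)), tup(r(c, 6), 6, s(empty)))

Decompose s/1: tup(tup(tup(A, A, Y), tup(r(c, 6), 6, s(empty)), c), tup(c, 6, A), r(c, 6)) =?= tup(tup(M, Y, c), tup(c, 6, tup(Y, Y, Y)), r(c, 6)).
Decompose tup/3: tup(tup(A, A, Y), tup(r(c, 6), 6, s(empty)), c) =?= tup(M, Y, c),  tup(c, 6, A) =?= tup(c, 6, tup(Y, Y, Y)),  r(c, 6) =?= r(c, 6).
Decompose tup/3: tup(A, A, Y) =?= M,  tup(r(c, 6), 6, s(empty)) =?= Y,  c =?= c.
Bind M := tup(A, A, Y); no other remaining equation mentions M.
Bind Y := tup(r(c, 6), 6, s(empty)); substituting into the one remaining equation that mentions Y gives: tup(c, 6, A) =?= tup(c, 6, tup(tup(r(c, 6), 6, s(empty)), tup(r(c, 6), 6, s(empty)), tup(r(c, 6), 6, s(empty)))). Substituting into the earlier binding gives M := tup(A, A, tup(r(c, 6), 6, s(empty))).
Delete trivial equation c =?= c.
Decompose tup/3: c =?= c,  6 =?= 6,  A =?= tup(tup(r(c, 6), 6, s(empty)), tup(r(c, 6), 6, s(empty)), tup(r(c, 6), 6, s(empty))).
Delete trivial equation c =?= c.
Delete trivial equation 6 =?= 6.
Bind A := tup(tup(r(c, 6), 6, s(empty)), tup(r(c, 6), 6, s(empty)), tup(r(c, 6), 6, s(empty))); no other remaining equation mentions A. Substituting into the earlier binding gives M := tup(tup(tup(r(c, 6), 6, s(empty)), tup(r(c, 6), 6, s(empty)), tup(r(c, 6), 6, s(empty))), tup(tup(r(c, 6), 6, s(empty)), tup(r(c, 6), 6, s(empty)), tup(r(c, 6), 6, s(empty))), tup(r(c, 6), 6, s(empty))).
Delete trivial equation r(c, 6) =?= r(c, 6).
MGU = { M -> tup(tup(tup(r(c, 6), 6, s(empty)), tup(r(c, 6), 6, s(empty)), tup(r(c, 6), 6, s(empty))), tup(tup(r(c, 6), 6, s(empty)), tup(r(c, 6), 6, s(empty)), tup(r(c, 6), 6, s(empty))), tup(r(c, 6), 6, s(empty))), Y -> tup(r(c, 6), 6, s(empty)), A -> tup(tup(r(c, 6), 6, s(empty)), tup(r(c, 6), 6, s(empty)), tup(r(c, 6), 6, s(empty))) }, so A -> tup(tup(r(c, 6), 6, s(empty)), tup(r(c, 6), 6, s(empty)), tup(r(c, 6), 6, s(empty))).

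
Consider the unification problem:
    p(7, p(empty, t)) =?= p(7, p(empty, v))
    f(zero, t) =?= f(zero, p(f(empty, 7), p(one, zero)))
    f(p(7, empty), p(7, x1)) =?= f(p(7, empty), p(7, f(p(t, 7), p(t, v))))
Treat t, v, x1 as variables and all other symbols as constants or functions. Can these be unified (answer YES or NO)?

YES

Decompose p/2: 7 =?= 7,  p(empty, t) =?= p(empty, v).
Delete trivial equation 7 =?= 7.
Decompose p/2: empty =?= empty,  t =?= v.
Delete trivial equation empty =?= empty.
Bind t := v; substituting into the remaining equations gives: f(zero, v) =?= f(zero, p(f(empty, 7), p(one, zero))),  f(p(7, empty), p(7, x1)) =?= f(p(7, empty), p(7, f(p(v, 7), p(v, v)))).
Decompose f/2: zero =?= zero,  v =?= p(f(empty, 7), p(one, zero)).
Delete trivial equation zero =?= zero.
Bind v := p(f(empty, 7), p(one, zero)); substituting into the remaining equation gives: f(p(7, empty), p(7, x1)) =?= f(p(7, empty), p(7, f(p(p(f(empty, 7), p(one, zero)), 7), p(p(f(empty, 7), p(one, zero)), p(f(empty, 7), p(one, zero)))))). Substituting into the earlier binding gives t := p(f(empty, 7), p(one, zero)).
Decompose f/2: p(7, empty) =?= p(7, empty),  p(7, x1) =?= p(7, f(p(p(f(empty, 7), p(one, zero)), 7), p(p(f(empty, 7), p(one, zero)), p(f(empty, 7), p(one, zero))))).
Delete trivial equation p(7, empty) =?= p(7, empty).
Decompose p/2: 7 =?= 7,  x1 =?= f(p(p(f(empty, 7), p(one, zero)), 7), p(p(f(empty, 7), p(one, zero)), p(f(empty, 7), p(one, zero)))).
Delete trivial equation 7 =?= 7.
Bind x1 := f(p(p(f(empty, 7), p(one, zero)), 7), p(p(f(empty, 7), p(one, zero)), p(f(empty, 7), p(one, zero)))).
No equations remain and no clash or occurs-check failure arose, so a unifier exists.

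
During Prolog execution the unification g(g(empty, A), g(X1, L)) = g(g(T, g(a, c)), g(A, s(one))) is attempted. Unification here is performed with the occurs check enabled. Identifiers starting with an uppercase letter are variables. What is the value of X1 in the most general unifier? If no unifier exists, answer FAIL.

g(a, c)

Decompose g/2: g(empty, A) = g(T, g(a, c)),  g(X1, L) = g(A, s(one)).
Decompose g/2: empty = T,  A = g(a, c).
Bind T := empty; no other remaining equation mentions T.
Bind A := g(a, c); substituting into the remaining equation gives: g(X1, L) = g(g(a, c), s(one)).
Decompose g/2: X1 = g(a, c),  L = s(one).
Bind X1 := g(a, c); no other remaining equation mentions X1.
Bind L := s(one).
MGU = { T ↦ empty, A ↦ g(a, c), X1 ↦ g(a, c), L ↦ s(one) }, so X1 ↦ g(a, c).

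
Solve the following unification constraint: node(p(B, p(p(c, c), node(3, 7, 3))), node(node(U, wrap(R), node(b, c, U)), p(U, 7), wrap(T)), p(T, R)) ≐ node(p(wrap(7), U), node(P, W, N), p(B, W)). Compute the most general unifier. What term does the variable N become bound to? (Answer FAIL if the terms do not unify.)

wrap(wrap(7))

Decompose node/3: p(B, p(p(c, c), node(3, 7, 3))) ≐ p(wrap(7), U),  node(node(U, wrap(R), node(b, c, U)), p(U, 7), wrap(T)) ≐ node(P, W, N),  p(T, R) ≐ p(B, W).
Decompose p/2: B ≐ wrap(7),  p(p(c, c), node(3, 7, 3)) ≐ U.
Bind B := wrap(7); substituting into the one remaining equation that mentions B gives: p(T, R) ≐ p(wrap(7), W).
Bind U := p(p(c, c), node(3, 7, 3)); substituting into the one remaining equation that mentions U gives: node(node(p(p(c, c), node(3, 7, 3)), wrap(R), node(b, c, p(p(c, c), node(3, 7, 3)))), p(p(p(c, c), node(3, 7, 3)), 7), wrap(T)) ≐ node(P, W, N).
Decompose node/3: node(p(p(c, c), node(3, 7, 3)), wrap(R), node(b, c, p(p(c, c), node(3, 7, 3)))) ≐ P,  p(p(p(c, c), node(3, 7, 3)), 7) ≐ W,  wrap(T) ≐ N.
Bind P := node(p(p(c, c), node(3, 7, 3)), wrap(R), node(b, c, p(p(c, c), node(3, 7, 3)))); no other remaining equation mentions P.
Bind W := p(p(p(c, c), node(3, 7, 3)), 7); substituting into the one remaining equation that mentions W gives: p(T, R) ≐ p(wrap(7), p(p(p(c, c), node(3, 7, 3)), 7)).
Bind N := wrap(T); no other remaining equation mentions N.
Decompose p/2: T ≐ wrap(7),  R ≐ p(p(p(c, c), node(3, 7, 3)), 7).
Bind T := wrap(7); no other remaining equation mentions T. Substituting into the earlier binding gives N := wrap(wrap(7)).
Bind R := p(p(p(c, c), node(3, 7, 3)), 7). Substituting into the earlier binding gives P := node(p(p(c, c), node(3, 7, 3)), wrap(p(p(p(c, c), node(3, 7, 3)), 7)), node(b, c, p(p(c, c), node(3, 7, 3)))).
MGU = { B ↦ wrap(7), U ↦ p(p(c, c), node(3, 7, 3)), P ↦ node(p(p(c, c), node(3, 7, 3)), wrap(p(p(p(c, c), node(3, 7, 3)), 7)), node(b, c, p(p(c, c), node(3, 7, 3)))), W ↦ p(p(p(c, c), node(3, 7, 3)), 7), N ↦ wrap(wrap(7)), T ↦ wrap(7), R ↦ p(p(p(c, c), node(3, 7, 3)), 7) }, so N ↦ wrap(wrap(7)).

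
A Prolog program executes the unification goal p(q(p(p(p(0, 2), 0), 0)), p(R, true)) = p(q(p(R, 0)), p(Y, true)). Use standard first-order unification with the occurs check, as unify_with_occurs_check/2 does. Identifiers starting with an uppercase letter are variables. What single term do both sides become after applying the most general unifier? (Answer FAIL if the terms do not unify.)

Decompose p/2: q(p(p(p(0, 2), 0), 0)) = q(p(R, 0)),  p(R, true) = p(Y, true).
Decompose q/1: p(p(p(0, 2), 0), 0) = p(R, 0).
Decompose p/2: p(p(0, 2), 0) = R,  0 = 0.
Bind R := p(p(0, 2), 0); substituting into the one remaining equation that mentions R gives: p(p(p(0, 2), 0), true) = p(Y, true).
Delete trivial equation 0 = 0.
Decompose p/2: p(p(0, 2), 0) = Y,  true = true.
Bind Y := p(p(0, 2), 0); no other remaining equation mentions Y.
Delete trivial equation true = true.
Applying the MGU to either side gives p(q(p(p(p(0, 2), 0), 0)), p(p(p(0, 2), 0), true)).

p(q(p(p(p(0, 2), 0), 0)), p(p(p(0, 2), 0), true))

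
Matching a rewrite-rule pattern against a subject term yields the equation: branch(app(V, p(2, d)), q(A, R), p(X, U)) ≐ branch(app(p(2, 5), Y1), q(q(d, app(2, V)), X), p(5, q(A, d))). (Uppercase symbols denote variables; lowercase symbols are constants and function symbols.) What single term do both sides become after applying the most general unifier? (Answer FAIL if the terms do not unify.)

Decompose branch/3: app(V, p(2, d)) ≐ app(p(2, 5), Y1),  q(A, R) ≐ q(q(d, app(2, V)), X),  p(X, U) ≐ p(5, q(A, d)).
Decompose app/2: V ≐ p(2, 5),  p(2, d) ≐ Y1.
Bind V := p(2, 5); substituting into the one remaining equation that mentions V gives: q(A, R) ≐ q(q(d, app(2, p(2, 5))), X).
Bind Y1 := p(2, d); no other remaining equation mentions Y1.
Decompose q/2: A ≐ q(d, app(2, p(2, 5))),  R ≐ X.
Bind A := q(d, app(2, p(2, 5))); substituting into the one remaining equation that mentions A gives: p(X, U) ≐ p(5, q(q(d, app(2, p(2, 5))), d)).
Bind R := X; no other remaining equation mentions R.
Decompose p/2: X ≐ 5,  U ≐ q(q(d, app(2, p(2, 5))), d).
Bind X := 5; no other remaining equation mentions X. Substituting into the earlier binding gives R := 5.
Bind U := q(q(d, app(2, p(2, 5))), d).
Applying the MGU to either side gives branch(app(p(2, 5), p(2, d)), q(q(d, app(2, p(2, 5))), 5), p(5, q(q(d, app(2, p(2, 5))), d))).

branch(app(p(2, 5), p(2, d)), q(q(d, app(2, p(2, 5))), 5), p(5, q(q(d, app(2, p(2, 5))), d)))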